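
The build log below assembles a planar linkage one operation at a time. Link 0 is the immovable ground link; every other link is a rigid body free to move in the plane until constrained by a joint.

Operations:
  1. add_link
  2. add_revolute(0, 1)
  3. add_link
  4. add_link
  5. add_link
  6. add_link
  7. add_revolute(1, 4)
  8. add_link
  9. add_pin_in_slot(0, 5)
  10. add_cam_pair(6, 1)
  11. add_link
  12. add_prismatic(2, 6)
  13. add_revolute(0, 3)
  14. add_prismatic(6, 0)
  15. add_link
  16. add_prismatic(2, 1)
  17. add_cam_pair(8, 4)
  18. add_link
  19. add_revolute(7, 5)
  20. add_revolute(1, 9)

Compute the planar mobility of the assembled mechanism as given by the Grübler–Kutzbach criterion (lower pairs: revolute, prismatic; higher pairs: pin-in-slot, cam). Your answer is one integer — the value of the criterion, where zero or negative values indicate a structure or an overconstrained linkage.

L=1 J1=0 J2=0
add link → L=2 J1=0 J2=0
R@0,1 dof=1 J1 → L=2 J1=1 J2=0
add link → L=3 J1=1 J2=0
add link → L=4 J1=1 J2=0
add link → L=5 J1=1 J2=0
add link → L=6 J1=1 J2=0
R@1,4 dof=1 J1 → L=6 J1=2 J2=0
add link → L=7 J1=2 J2=0
PS@0,5 dof=2 J2 → L=7 J1=2 J2=1
C@6,1 dof=2 J2 → L=7 J1=2 J2=2
add link → L=8 J1=2 J2=2
P@2,6 dof=1 J1 → L=8 J1=3 J2=2
R@0,3 dof=1 J1 → L=8 J1=4 J2=2
P@6,0 dof=1 J1 → L=8 J1=5 J2=2
add link → L=9 J1=5 J2=2
P@2,1 dof=1 J1 → L=9 J1=6 J2=2
C@8,4 dof=2 J2 → L=9 J1=6 J2=3
add link → L=10 J1=6 J2=3
R@7,5 dof=1 J1 → L=10 J1=7 J2=3
R@1,9 dof=1 J1 → L=10 J1=8 J2=3
M=3(L−1)−2J1−J2=3·9−2·8−3=8

M = 8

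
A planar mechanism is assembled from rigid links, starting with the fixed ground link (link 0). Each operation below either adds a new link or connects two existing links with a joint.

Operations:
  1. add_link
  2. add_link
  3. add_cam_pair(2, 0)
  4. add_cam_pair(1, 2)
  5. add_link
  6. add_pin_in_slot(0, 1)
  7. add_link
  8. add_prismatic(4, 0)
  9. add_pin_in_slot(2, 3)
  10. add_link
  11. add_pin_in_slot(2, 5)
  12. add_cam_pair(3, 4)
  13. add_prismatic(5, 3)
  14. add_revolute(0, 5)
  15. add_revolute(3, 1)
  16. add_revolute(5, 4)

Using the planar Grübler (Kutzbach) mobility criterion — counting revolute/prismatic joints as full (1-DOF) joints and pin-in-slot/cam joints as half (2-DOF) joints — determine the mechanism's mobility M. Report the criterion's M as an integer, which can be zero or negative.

ground; <1,0,0>
#1 <2,0,0>
#2 <3,0,0>
C:2↔0 J2 <3,0,1>
C:1↔2 J2 <3,0,2>
#3 <4,0,2>
PS:0↔1 J2 <4,0,3>
#4 <5,0,3>
P:4↔0 J1 <5,1,3>
PS:2↔3 J2 <5,1,4>
#5 <6,1,4>
PS:2↔5 J2 <6,1,5>
C:3↔4 J2 <6,1,6>
P:5↔3 J1 <6,2,6>
R:0↔5 J1 <6,3,6>
R:3↔1 J1 <6,4,6>
R:5↔4 J1 <6,5,6>
3×5 − 2×5 − 1×6 = -1

M = -1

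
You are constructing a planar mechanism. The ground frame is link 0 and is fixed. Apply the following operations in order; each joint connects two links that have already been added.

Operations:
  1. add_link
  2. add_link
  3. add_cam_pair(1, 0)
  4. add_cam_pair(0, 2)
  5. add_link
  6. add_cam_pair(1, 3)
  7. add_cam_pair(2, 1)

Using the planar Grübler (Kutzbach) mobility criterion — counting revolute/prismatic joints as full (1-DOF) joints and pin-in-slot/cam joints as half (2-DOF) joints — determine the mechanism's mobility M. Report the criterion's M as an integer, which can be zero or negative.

ground; <1,0,0>
#1 <2,0,0>
#2 <3,0,0>
C:1↔0 J2 <3,0,1>
C:0↔2 J2 <3,0,2>
#3 <4,0,2>
C:1↔3 J2 <4,0,3>
C:2↔1 J2 <4,0,4>
3×3 − 2×0 − 1×4 = 5

M = 5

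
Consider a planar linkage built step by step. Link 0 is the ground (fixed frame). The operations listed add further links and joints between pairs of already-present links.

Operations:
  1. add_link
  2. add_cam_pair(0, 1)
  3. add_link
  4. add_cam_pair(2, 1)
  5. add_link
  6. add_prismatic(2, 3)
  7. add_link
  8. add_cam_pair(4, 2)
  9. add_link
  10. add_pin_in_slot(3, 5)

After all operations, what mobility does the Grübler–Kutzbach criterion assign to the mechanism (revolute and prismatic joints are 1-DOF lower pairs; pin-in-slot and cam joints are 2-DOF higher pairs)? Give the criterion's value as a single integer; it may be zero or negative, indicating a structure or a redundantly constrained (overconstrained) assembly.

M = 9

ground; <1,0,0>
#1 <2,0,0>
C:0↔1 J2 <2,0,1>
#2 <3,0,1>
C:2↔1 J2 <3,0,2>
#3 <4,0,2>
P:2↔3 J1 <4,1,2>
#4 <5,1,2>
C:4↔2 J2 <5,1,3>
#5 <6,1,3>
PS:3↔5 J2 <6,1,4>
3×5 − 2×1 − 1×4 = 9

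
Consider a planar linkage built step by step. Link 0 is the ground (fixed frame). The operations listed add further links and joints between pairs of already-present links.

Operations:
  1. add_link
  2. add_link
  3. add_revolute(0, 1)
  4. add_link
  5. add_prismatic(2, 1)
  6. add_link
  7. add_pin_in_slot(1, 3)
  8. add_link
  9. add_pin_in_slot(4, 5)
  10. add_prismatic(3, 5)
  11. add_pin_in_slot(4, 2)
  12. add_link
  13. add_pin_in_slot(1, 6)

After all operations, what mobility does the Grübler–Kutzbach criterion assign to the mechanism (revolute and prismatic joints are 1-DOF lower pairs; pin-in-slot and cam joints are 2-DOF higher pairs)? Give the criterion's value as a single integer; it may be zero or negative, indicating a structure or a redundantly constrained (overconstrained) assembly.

M = 8

(L,J1,J2)=(1,0,0); link0 fixed
link1: (2,0,0)
link2: (3,0,0)
R 0-1 [J1]: (3,1,0)
link3: (4,1,0)
P 2-1 [J1]: (4,2,0)
link4: (5,2,0)
PS 1-3 [J2]: (5,2,1)
link5: (6,2,1)
PS 4-5 [J2]: (6,2,2)
P 3-5 [J1]: (6,3,2)
PS 4-2 [J2]: (6,3,3)
link6: (7,3,3)
PS 1-6 [J2]: (7,3,4)
Grübler: 3·6 − 2·3 − 4 = 8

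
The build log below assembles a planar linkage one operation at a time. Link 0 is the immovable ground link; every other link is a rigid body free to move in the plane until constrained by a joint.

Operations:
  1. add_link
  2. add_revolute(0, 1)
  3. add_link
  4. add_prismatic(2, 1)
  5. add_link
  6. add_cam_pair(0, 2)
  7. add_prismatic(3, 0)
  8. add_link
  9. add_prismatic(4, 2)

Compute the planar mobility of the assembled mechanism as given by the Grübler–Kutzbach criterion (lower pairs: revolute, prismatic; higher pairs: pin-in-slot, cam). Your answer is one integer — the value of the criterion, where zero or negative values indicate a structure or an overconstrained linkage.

[1;0;0] (link 0 is ground)
L+ [2;0;0]
R(0,1)∈J1 [2;1;0]
L+ [3;1;0]
P(2,1)∈J1 [3;2;0]
L+ [4;2;0]
C(0,2)∈J2 [4;2;1]
P(3,0)∈J1 [4;3;1]
L+ [5;3;1]
P(4,2)∈J1 [5;4;1]
mobility = 12 − 8 − 1 = 3

M = 3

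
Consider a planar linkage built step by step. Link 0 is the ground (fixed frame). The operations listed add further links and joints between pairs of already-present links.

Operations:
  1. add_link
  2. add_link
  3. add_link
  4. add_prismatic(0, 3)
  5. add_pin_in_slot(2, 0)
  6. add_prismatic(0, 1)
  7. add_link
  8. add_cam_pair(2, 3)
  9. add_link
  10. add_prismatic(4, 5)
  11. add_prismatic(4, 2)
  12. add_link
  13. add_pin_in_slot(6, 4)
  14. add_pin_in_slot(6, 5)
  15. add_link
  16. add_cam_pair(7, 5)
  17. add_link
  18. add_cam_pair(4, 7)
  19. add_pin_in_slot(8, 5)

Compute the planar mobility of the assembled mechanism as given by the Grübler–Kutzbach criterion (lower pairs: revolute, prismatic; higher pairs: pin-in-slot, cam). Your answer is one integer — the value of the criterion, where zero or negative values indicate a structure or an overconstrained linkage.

link 0 = ground. State L|J1|J2 = 1|0|0
+link1  2|0|0
+link2  3|0|0
+link3  4|0|0
P(0,3) f=1→J1  4|1|0
PS(2,0) f=2→J2  4|1|1
P(0,1) f=1→J1  4|2|1
+link4  5|2|1
C(2,3) f=2→J2  5|2|2
+link5  6|2|2
P(4,5) f=1→J1  6|3|2
P(4,2) f=1→J1  6|4|2
+link6  7|4|2
PS(6,4) f=2→J2  7|4|3
PS(6,5) f=2→J2  7|4|4
+link7  8|4|4
C(7,5) f=2→J2  8|4|5
+link8  9|4|5
C(4,7) f=2→J2  9|4|6
PS(8,5) f=2→J2  9|4|7
M = 3(9−1)−2·4−7 = 24−8−7 = 9

M = 9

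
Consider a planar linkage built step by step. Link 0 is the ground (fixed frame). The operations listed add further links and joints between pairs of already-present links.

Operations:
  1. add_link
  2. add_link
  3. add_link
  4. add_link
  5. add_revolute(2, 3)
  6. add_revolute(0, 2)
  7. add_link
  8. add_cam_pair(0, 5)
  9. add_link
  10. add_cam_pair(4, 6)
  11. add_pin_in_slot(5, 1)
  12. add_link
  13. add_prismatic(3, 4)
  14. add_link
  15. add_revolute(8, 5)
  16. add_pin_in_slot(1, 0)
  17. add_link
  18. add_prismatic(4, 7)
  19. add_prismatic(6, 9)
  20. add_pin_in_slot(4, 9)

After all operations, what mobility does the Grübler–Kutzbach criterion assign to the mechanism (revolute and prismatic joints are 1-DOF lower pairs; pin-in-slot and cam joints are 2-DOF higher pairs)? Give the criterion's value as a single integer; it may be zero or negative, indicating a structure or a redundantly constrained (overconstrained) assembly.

M = 10

[1;0;0] (link 0 is ground)
L+ [2;0;0]
L+ [3;0;0]
L+ [4;0;0]
L+ [5;0;0]
R(2,3)∈J1 [5;1;0]
R(0,2)∈J1 [5;2;0]
L+ [6;2;0]
C(0,5)∈J2 [6;2;1]
L+ [7;2;1]
C(4,6)∈J2 [7;2;2]
PS(5,1)∈J2 [7;2;3]
L+ [8;2;3]
P(3,4)∈J1 [8;3;3]
L+ [9;3;3]
R(8,5)∈J1 [9;4;3]
PS(1,0)∈J2 [9;4;4]
L+ [10;4;4]
P(4,7)∈J1 [10;5;4]
P(6,9)∈J1 [10;6;4]
PS(4,9)∈J2 [10;6;5]
mobility = 27 − 12 − 5 = 10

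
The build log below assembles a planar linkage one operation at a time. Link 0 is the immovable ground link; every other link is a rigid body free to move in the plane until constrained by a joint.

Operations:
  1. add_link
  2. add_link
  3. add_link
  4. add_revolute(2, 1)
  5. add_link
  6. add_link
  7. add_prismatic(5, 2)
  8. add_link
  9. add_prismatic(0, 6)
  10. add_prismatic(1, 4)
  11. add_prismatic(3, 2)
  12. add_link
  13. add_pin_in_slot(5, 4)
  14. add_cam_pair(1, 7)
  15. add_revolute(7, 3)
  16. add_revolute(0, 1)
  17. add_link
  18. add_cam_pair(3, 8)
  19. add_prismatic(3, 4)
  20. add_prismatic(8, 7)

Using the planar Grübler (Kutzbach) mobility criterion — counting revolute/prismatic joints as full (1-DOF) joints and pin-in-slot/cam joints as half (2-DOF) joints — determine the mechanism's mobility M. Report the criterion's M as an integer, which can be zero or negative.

M = 3

[1;0;0] (link 0 is ground)
L+ [2;0;0]
L+ [3;0;0]
L+ [4;0;0]
R(2,1)∈J1 [4;1;0]
L+ [5;1;0]
L+ [6;1;0]
P(5,2)∈J1 [6;2;0]
L+ [7;2;0]
P(0,6)∈J1 [7;3;0]
P(1,4)∈J1 [7;4;0]
P(3,2)∈J1 [7;5;0]
L+ [8;5;0]
PS(5,4)∈J2 [8;5;1]
C(1,7)∈J2 [8;5;2]
R(7,3)∈J1 [8;6;2]
R(0,1)∈J1 [8;7;2]
L+ [9;7;2]
C(3,8)∈J2 [9;7;3]
P(3,4)∈J1 [9;8;3]
P(8,7)∈J1 [9;9;3]
mobility = 24 − 18 − 3 = 3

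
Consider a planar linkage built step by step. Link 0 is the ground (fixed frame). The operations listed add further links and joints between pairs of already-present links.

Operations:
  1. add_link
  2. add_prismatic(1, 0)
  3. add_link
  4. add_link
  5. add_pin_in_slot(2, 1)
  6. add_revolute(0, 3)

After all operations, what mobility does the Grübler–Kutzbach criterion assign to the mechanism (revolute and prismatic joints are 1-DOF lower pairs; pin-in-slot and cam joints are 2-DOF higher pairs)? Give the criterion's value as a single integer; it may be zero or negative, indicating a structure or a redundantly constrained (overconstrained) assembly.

M = 4

L=1 J1=0 J2=0
add link → L=2 J1=0 J2=0
P@1,0 dof=1 J1 → L=2 J1=1 J2=0
add link → L=3 J1=1 J2=0
add link → L=4 J1=1 J2=0
PS@2,1 dof=2 J2 → L=4 J1=1 J2=1
R@0,3 dof=1 J1 → L=4 J1=2 J2=1
M=3(L−1)−2J1−J2=3·3−2·2−1=4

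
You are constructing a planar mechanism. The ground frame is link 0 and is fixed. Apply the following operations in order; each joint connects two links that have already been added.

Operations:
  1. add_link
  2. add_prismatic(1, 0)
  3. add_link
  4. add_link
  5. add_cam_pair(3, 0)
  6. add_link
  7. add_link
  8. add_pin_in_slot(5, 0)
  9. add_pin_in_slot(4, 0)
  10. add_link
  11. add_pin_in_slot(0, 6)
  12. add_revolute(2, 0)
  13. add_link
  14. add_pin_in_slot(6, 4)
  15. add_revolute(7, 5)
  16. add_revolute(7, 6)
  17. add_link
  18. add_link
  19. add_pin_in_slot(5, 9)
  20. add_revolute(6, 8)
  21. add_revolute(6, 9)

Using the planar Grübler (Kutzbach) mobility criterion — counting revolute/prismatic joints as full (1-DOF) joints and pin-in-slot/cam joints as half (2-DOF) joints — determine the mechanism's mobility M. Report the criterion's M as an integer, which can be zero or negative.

L=1 J1=0 J2=0
add link → L=2 J1=0 J2=0
P@1,0 dof=1 J1 → L=2 J1=1 J2=0
add link → L=3 J1=1 J2=0
add link → L=4 J1=1 J2=0
C@3,0 dof=2 J2 → L=4 J1=1 J2=1
add link → L=5 J1=1 J2=1
add link → L=6 J1=1 J2=1
PS@5,0 dof=2 J2 → L=6 J1=1 J2=2
PS@4,0 dof=2 J2 → L=6 J1=1 J2=3
add link → L=7 J1=1 J2=3
PS@0,6 dof=2 J2 → L=7 J1=1 J2=4
R@2,0 dof=1 J1 → L=7 J1=2 J2=4
add link → L=8 J1=2 J2=4
PS@6,4 dof=2 J2 → L=8 J1=2 J2=5
R@7,5 dof=1 J1 → L=8 J1=3 J2=5
R@7,6 dof=1 J1 → L=8 J1=4 J2=5
add link → L=9 J1=4 J2=5
add link → L=10 J1=4 J2=5
PS@5,9 dof=2 J2 → L=10 J1=4 J2=6
R@6,8 dof=1 J1 → L=10 J1=5 J2=6
R@6,9 dof=1 J1 → L=10 J1=6 J2=6
M=3(L−1)−2J1−J2=3·9−2·6−6=9

M = 9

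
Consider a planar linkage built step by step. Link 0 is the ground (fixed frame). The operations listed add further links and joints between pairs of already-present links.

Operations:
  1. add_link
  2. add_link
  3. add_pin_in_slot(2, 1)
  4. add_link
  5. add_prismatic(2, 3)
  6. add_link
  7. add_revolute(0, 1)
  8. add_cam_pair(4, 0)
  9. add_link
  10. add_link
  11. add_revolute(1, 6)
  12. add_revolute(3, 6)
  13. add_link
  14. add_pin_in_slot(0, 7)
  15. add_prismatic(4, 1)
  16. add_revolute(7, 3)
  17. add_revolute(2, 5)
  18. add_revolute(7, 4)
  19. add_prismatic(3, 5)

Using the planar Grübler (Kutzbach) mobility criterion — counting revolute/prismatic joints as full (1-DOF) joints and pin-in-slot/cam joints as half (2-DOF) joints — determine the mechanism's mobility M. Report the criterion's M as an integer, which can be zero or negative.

(L,J1,J2)=(1,0,0); link0 fixed
link1: (2,0,0)
link2: (3,0,0)
PS 2-1 [J2]: (3,0,1)
link3: (4,0,1)
P 2-3 [J1]: (4,1,1)
link4: (5,1,1)
R 0-1 [J1]: (5,2,1)
C 4-0 [J2]: (5,2,2)
link5: (6,2,2)
link6: (7,2,2)
R 1-6 [J1]: (7,3,2)
R 3-6 [J1]: (7,4,2)
link7: (8,4,2)
PS 0-7 [J2]: (8,4,3)
P 4-1 [J1]: (8,5,3)
R 7-3 [J1]: (8,6,3)
R 2-5 [J1]: (8,7,3)
R 7-4 [J1]: (8,8,3)
P 3-5 [J1]: (8,9,3)
Grübler: 3·7 − 2·9 − 3 = 0

M = 0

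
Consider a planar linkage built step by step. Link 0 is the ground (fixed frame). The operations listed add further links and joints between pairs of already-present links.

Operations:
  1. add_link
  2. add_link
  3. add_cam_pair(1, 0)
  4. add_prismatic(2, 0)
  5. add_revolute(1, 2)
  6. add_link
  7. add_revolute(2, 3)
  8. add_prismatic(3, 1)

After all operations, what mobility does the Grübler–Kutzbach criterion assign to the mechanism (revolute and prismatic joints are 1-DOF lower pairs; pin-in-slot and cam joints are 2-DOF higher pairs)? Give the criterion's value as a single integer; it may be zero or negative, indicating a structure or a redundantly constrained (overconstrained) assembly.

M = 0

ground; <1,0,0>
#1 <2,0,0>
#2 <3,0,0>
C:1↔0 J2 <3,0,1>
P:2↔0 J1 <3,1,1>
R:1↔2 J1 <3,2,1>
#3 <4,2,1>
R:2↔3 J1 <4,3,1>
P:3↔1 J1 <4,4,1>
3×3 − 2×4 − 1×1 = 0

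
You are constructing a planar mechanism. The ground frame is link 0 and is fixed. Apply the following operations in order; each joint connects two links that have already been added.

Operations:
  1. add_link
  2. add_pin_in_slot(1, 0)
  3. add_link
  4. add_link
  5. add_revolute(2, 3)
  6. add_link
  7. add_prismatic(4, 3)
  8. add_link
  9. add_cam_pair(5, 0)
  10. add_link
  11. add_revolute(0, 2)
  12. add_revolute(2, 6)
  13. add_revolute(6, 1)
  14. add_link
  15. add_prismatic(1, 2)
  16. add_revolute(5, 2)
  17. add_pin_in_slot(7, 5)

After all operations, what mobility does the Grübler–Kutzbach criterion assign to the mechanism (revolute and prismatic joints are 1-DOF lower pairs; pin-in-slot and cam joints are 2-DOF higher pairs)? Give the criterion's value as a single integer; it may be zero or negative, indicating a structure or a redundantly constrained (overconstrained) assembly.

M = 4

link 0 = ground. State L|J1|J2 = 1|0|0
+link1  2|0|0
PS(1,0) f=2→J2  2|0|1
+link2  3|0|1
+link3  4|0|1
R(2,3) f=1→J1  4|1|1
+link4  5|1|1
P(4,3) f=1→J1  5|2|1
+link5  6|2|1
C(5,0) f=2→J2  6|2|2
+link6  7|2|2
R(0,2) f=1→J1  7|3|2
R(2,6) f=1→J1  7|4|2
R(6,1) f=1→J1  7|5|2
+link7  8|5|2
P(1,2) f=1→J1  8|6|2
R(5,2) f=1→J1  8|7|2
PS(7,5) f=2→J2  8|7|3
M = 3(8−1)−2·7−3 = 21−14−3 = 4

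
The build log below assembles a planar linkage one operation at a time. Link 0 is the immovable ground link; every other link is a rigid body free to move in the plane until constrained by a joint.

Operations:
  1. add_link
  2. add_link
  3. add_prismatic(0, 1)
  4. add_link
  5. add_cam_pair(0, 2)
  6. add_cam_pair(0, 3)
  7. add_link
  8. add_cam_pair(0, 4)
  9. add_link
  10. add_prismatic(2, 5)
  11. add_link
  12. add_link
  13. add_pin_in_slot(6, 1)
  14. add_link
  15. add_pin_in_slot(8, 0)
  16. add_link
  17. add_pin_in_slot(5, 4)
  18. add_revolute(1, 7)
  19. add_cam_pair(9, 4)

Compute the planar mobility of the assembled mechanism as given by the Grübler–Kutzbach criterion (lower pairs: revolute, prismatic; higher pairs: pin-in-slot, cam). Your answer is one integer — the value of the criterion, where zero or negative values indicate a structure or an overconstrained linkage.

L=1 J1=0 J2=0
add link → L=2 J1=0 J2=0
add link → L=3 J1=0 J2=0
P@0,1 dof=1 J1 → L=3 J1=1 J2=0
add link → L=4 J1=1 J2=0
C@0,2 dof=2 J2 → L=4 J1=1 J2=1
C@0,3 dof=2 J2 → L=4 J1=1 J2=2
add link → L=5 J1=1 J2=2
C@0,4 dof=2 J2 → L=5 J1=1 J2=3
add link → L=6 J1=1 J2=3
P@2,5 dof=1 J1 → L=6 J1=2 J2=3
add link → L=7 J1=2 J2=3
add link → L=8 J1=2 J2=3
PS@6,1 dof=2 J2 → L=8 J1=2 J2=4
add link → L=9 J1=2 J2=4
PS@8,0 dof=2 J2 → L=9 J1=2 J2=5
add link → L=10 J1=2 J2=5
PS@5,4 dof=2 J2 → L=10 J1=2 J2=6
R@1,7 dof=1 J1 → L=10 J1=3 J2=6
C@9,4 dof=2 J2 → L=10 J1=3 J2=7
M=3(L−1)−2J1−J2=3·9−2·3−7=14

M = 14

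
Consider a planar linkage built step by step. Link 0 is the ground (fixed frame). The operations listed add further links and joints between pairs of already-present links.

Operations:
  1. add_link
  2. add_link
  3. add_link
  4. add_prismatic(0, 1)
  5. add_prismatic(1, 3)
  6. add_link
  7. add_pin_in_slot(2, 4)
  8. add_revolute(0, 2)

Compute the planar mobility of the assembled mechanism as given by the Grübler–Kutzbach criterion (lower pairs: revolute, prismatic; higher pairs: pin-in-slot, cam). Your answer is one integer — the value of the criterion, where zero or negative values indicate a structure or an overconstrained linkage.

M = 5

ground; <1,0,0>
#1 <2,0,0>
#2 <3,0,0>
#3 <4,0,0>
P:0↔1 J1 <4,1,0>
P:1↔3 J1 <4,2,0>
#4 <5,2,0>
PS:2↔4 J2 <5,2,1>
R:0↔2 J1 <5,3,1>
3×4 − 2×3 − 1×1 = 5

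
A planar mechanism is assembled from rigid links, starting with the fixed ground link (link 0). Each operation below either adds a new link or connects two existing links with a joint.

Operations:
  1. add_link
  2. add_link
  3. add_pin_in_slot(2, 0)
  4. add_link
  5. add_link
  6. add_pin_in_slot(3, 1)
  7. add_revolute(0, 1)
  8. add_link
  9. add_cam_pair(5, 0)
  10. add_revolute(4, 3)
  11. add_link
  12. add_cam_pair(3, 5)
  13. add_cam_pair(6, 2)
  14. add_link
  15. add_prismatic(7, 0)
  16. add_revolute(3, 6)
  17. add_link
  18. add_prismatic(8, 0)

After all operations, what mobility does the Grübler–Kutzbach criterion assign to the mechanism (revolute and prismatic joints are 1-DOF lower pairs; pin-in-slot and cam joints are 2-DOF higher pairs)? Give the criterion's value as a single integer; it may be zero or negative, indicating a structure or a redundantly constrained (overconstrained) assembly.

M = 9

[1;0;0] (link 0 is ground)
L+ [2;0;0]
L+ [3;0;0]
PS(2,0)∈J2 [3;0;1]
L+ [4;0;1]
L+ [5;0;1]
PS(3,1)∈J2 [5;0;2]
R(0,1)∈J1 [5;1;2]
L+ [6;1;2]
C(5,0)∈J2 [6;1;3]
R(4,3)∈J1 [6;2;3]
L+ [7;2;3]
C(3,5)∈J2 [7;2;4]
C(6,2)∈J2 [7;2;5]
L+ [8;2;5]
P(7,0)∈J1 [8;3;5]
R(3,6)∈J1 [8;4;5]
L+ [9;4;5]
P(8,0)∈J1 [9;5;5]
mobility = 24 − 10 − 5 = 9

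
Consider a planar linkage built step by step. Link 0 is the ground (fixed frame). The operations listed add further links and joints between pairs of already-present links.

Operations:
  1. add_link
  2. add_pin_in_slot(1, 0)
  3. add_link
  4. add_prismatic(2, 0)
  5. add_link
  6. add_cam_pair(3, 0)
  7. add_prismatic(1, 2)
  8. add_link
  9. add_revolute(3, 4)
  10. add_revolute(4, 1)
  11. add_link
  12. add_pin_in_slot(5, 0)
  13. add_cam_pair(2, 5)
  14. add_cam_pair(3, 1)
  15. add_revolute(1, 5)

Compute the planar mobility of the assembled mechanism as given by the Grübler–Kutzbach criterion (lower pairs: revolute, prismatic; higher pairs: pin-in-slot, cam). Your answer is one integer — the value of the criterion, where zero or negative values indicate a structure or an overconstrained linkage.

(L,J1,J2)=(1,0,0); link0 fixed
link1: (2,0,0)
PS 1-0 [J2]: (2,0,1)
link2: (3,0,1)
P 2-0 [J1]: (3,1,1)
link3: (4,1,1)
C 3-0 [J2]: (4,1,2)
P 1-2 [J1]: (4,2,2)
link4: (5,2,2)
R 3-4 [J1]: (5,3,2)
R 4-1 [J1]: (5,4,2)
link5: (6,4,2)
PS 5-0 [J2]: (6,4,3)
C 2-5 [J2]: (6,4,4)
C 3-1 [J2]: (6,4,5)
R 1-5 [J1]: (6,5,5)
Grübler: 3·5 − 2·5 − 5 = 0

M = 0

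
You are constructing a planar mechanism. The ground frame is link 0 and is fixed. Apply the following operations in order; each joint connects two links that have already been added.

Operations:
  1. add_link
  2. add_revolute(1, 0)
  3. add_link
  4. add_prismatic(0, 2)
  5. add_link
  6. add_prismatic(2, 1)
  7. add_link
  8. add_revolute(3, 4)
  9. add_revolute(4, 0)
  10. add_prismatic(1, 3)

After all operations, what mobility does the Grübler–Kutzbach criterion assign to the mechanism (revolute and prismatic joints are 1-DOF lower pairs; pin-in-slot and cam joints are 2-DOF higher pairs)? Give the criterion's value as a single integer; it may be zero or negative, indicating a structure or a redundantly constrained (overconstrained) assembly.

M = 0

[1;0;0] (link 0 is ground)
L+ [2;0;0]
R(1,0)∈J1 [2;1;0]
L+ [3;1;0]
P(0,2)∈J1 [3;2;0]
L+ [4;2;0]
P(2,1)∈J1 [4;3;0]
L+ [5;3;0]
R(3,4)∈J1 [5;4;0]
R(4,0)∈J1 [5;5;0]
P(1,3)∈J1 [5;6;0]
mobility = 12 − 12 − 0 = 0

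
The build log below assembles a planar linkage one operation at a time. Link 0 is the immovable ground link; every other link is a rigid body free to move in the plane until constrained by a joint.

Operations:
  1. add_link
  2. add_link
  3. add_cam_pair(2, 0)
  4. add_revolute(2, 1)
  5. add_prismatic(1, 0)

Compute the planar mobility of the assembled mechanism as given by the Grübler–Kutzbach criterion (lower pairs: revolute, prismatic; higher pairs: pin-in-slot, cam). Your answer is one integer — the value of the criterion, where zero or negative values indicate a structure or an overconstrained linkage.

L=1 J1=0 J2=0
add link → L=2 J1=0 J2=0
add link → L=3 J1=0 J2=0
C@2,0 dof=2 J2 → L=3 J1=0 J2=1
R@2,1 dof=1 J1 → L=3 J1=1 J2=1
P@1,0 dof=1 J1 → L=3 J1=2 J2=1
M=3(L−1)−2J1−J2=3·2−2·2−1=1

M = 1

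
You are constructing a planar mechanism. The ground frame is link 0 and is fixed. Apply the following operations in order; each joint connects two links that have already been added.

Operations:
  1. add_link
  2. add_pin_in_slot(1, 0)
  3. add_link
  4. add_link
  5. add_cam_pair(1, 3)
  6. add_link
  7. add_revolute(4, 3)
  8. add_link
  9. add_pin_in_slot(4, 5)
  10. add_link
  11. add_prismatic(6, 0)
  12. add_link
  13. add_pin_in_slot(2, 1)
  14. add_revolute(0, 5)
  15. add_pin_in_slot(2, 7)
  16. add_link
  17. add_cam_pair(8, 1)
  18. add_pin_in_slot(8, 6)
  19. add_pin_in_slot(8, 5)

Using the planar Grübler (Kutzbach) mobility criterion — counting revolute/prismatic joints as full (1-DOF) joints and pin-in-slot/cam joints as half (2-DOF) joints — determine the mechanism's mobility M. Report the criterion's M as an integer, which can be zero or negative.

L=1 J1=0 J2=0
add link → L=2 J1=0 J2=0
PS@1,0 dof=2 J2 → L=2 J1=0 J2=1
add link → L=3 J1=0 J2=1
add link → L=4 J1=0 J2=1
C@1,3 dof=2 J2 → L=4 J1=0 J2=2
add link → L=5 J1=0 J2=2
R@4,3 dof=1 J1 → L=5 J1=1 J2=2
add link → L=6 J1=1 J2=2
PS@4,5 dof=2 J2 → L=6 J1=1 J2=3
add link → L=7 J1=1 J2=3
P@6,0 dof=1 J1 → L=7 J1=2 J2=3
add link → L=8 J1=2 J2=3
PS@2,1 dof=2 J2 → L=8 J1=2 J2=4
R@0,5 dof=1 J1 → L=8 J1=3 J2=4
PS@2,7 dof=2 J2 → L=8 J1=3 J2=5
add link → L=9 J1=3 J2=5
C@8,1 dof=2 J2 → L=9 J1=3 J2=6
PS@8,6 dof=2 J2 → L=9 J1=3 J2=7
PS@8,5 dof=2 J2 → L=9 J1=3 J2=8
M=3(L−1)−2J1−J2=3·8−2·3−8=10

M = 10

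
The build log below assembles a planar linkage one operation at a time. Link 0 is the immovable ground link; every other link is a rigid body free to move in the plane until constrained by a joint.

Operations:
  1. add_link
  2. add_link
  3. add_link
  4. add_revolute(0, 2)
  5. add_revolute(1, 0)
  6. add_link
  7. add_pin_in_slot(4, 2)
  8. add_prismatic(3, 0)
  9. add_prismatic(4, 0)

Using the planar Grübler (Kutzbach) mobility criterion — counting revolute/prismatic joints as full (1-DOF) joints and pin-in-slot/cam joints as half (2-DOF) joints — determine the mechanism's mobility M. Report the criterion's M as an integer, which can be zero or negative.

ground; <1,0,0>
#1 <2,0,0>
#2 <3,0,0>
#3 <4,0,0>
R:0↔2 J1 <4,1,0>
R:1↔0 J1 <4,2,0>
#4 <5,2,0>
PS:4↔2 J2 <5,2,1>
P:3↔0 J1 <5,3,1>
P:4↔0 J1 <5,4,1>
3×4 − 2×4 − 1×1 = 3

M = 3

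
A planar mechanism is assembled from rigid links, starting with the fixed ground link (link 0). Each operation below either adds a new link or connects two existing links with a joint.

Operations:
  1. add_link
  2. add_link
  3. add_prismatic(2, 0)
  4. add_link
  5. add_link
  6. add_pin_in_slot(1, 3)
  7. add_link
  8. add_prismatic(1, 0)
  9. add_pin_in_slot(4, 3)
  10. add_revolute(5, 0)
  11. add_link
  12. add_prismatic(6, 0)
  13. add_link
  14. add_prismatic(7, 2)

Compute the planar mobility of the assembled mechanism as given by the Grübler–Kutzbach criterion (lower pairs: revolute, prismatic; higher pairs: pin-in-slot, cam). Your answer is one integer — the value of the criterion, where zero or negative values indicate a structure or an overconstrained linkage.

M = 9

(L,J1,J2)=(1,0,0); link0 fixed
link1: (2,0,0)
link2: (3,0,0)
P 2-0 [J1]: (3,1,0)
link3: (4,1,0)
link4: (5,1,0)
PS 1-3 [J2]: (5,1,1)
link5: (6,1,1)
P 1-0 [J1]: (6,2,1)
PS 4-3 [J2]: (6,2,2)
R 5-0 [J1]: (6,3,2)
link6: (7,3,2)
P 6-0 [J1]: (7,4,2)
link7: (8,4,2)
P 7-2 [J1]: (8,5,2)
Grübler: 3·7 − 2·5 − 2 = 9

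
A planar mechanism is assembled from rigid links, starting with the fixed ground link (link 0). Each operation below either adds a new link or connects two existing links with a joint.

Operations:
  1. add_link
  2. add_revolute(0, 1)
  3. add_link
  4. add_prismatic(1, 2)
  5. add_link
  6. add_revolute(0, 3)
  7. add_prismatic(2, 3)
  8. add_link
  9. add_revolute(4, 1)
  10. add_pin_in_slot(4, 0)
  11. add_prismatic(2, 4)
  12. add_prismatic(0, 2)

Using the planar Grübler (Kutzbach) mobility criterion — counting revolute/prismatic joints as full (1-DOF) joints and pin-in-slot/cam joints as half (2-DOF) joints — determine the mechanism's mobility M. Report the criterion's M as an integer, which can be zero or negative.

L=1 J1=0 J2=0
add link → L=2 J1=0 J2=0
R@0,1 dof=1 J1 → L=2 J1=1 J2=0
add link → L=3 J1=1 J2=0
P@1,2 dof=1 J1 → L=3 J1=2 J2=0
add link → L=4 J1=2 J2=0
R@0,3 dof=1 J1 → L=4 J1=3 J2=0
P@2,3 dof=1 J1 → L=4 J1=4 J2=0
add link → L=5 J1=4 J2=0
R@4,1 dof=1 J1 → L=5 J1=5 J2=0
PS@4,0 dof=2 J2 → L=5 J1=5 J2=1
P@2,4 dof=1 J1 → L=5 J1=6 J2=1
P@0,2 dof=1 J1 → L=5 J1=7 J2=1
M=3(L−1)−2J1−J2=3·4−2·7−1=-3

M = -3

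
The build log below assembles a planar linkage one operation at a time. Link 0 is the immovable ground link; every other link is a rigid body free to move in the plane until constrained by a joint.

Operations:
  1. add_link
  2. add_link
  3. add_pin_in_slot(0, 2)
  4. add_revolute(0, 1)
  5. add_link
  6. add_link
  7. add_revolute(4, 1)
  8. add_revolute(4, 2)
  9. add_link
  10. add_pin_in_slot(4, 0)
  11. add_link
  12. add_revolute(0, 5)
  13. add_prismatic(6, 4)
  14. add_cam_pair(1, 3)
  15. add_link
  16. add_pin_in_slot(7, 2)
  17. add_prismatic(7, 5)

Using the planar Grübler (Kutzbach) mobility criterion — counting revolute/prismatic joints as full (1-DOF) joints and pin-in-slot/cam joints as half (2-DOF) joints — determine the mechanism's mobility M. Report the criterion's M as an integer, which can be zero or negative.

link 0 = ground. State L|J1|J2 = 1|0|0
+link1  2|0|0
+link2  3|0|0
PS(0,2) f=2→J2  3|0|1
R(0,1) f=1→J1  3|1|1
+link3  4|1|1
+link4  5|1|1
R(4,1) f=1→J1  5|2|1
R(4,2) f=1→J1  5|3|1
+link5  6|3|1
PS(4,0) f=2→J2  6|3|2
+link6  7|3|2
R(0,5) f=1→J1  7|4|2
P(6,4) f=1→J1  7|5|2
C(1,3) f=2→J2  7|5|3
+link7  8|5|3
PS(7,2) f=2→J2  8|5|4
P(7,5) f=1→J1  8|6|4
M = 3(8−1)−2·6−4 = 21−12−4 = 5

M = 5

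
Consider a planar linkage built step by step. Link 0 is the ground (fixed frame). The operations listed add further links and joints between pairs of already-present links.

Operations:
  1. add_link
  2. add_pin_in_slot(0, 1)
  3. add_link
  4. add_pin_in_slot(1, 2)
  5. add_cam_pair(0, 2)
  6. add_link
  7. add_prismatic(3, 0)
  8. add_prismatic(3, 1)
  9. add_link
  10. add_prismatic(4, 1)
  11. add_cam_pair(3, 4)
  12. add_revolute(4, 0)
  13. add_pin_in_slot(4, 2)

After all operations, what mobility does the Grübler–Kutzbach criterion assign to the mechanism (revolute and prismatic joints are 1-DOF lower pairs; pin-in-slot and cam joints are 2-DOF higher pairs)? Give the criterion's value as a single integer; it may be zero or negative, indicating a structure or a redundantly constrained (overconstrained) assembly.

M = -1

ground; <1,0,0>
#1 <2,0,0>
PS:0↔1 J2 <2,0,1>
#2 <3,0,1>
PS:1↔2 J2 <3,0,2>
C:0↔2 J2 <3,0,3>
#3 <4,0,3>
P:3↔0 J1 <4,1,3>
P:3↔1 J1 <4,2,3>
#4 <5,2,3>
P:4↔1 J1 <5,3,3>
C:3↔4 J2 <5,3,4>
R:4↔0 J1 <5,4,4>
PS:4↔2 J2 <5,4,5>
3×4 − 2×4 − 1×5 = -1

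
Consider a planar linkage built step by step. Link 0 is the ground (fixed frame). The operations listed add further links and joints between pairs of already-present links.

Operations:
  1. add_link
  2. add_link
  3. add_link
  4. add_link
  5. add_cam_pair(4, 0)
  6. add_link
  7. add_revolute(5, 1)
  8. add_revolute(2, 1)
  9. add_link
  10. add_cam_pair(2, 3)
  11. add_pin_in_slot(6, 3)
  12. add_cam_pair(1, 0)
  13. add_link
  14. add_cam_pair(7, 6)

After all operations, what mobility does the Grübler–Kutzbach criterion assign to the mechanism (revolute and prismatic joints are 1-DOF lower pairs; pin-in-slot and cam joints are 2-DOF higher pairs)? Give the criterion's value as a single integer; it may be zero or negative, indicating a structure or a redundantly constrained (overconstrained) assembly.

L=1 J1=0 J2=0
add link → L=2 J1=0 J2=0
add link → L=3 J1=0 J2=0
add link → L=4 J1=0 J2=0
add link → L=5 J1=0 J2=0
C@4,0 dof=2 J2 → L=5 J1=0 J2=1
add link → L=6 J1=0 J2=1
R@5,1 dof=1 J1 → L=6 J1=1 J2=1
R@2,1 dof=1 J1 → L=6 J1=2 J2=1
add link → L=7 J1=2 J2=1
C@2,3 dof=2 J2 → L=7 J1=2 J2=2
PS@6,3 dof=2 J2 → L=7 J1=2 J2=3
C@1,0 dof=2 J2 → L=7 J1=2 J2=4
add link → L=8 J1=2 J2=4
C@7,6 dof=2 J2 → L=8 J1=2 J2=5
M=3(L−1)−2J1−J2=3·7−2·2−5=12

M = 12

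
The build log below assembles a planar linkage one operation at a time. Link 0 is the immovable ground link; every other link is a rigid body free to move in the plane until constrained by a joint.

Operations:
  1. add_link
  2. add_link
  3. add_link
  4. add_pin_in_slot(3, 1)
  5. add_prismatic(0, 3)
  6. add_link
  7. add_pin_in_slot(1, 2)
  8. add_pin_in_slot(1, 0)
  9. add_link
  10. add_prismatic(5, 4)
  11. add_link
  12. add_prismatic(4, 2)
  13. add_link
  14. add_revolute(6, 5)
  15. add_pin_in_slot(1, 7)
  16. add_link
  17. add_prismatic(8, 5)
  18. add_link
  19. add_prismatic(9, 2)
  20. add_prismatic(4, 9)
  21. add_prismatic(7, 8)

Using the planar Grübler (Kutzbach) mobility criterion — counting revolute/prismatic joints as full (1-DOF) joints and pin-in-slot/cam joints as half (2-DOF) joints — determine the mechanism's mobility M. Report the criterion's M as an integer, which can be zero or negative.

M = 7

ground; <1,0,0>
#1 <2,0,0>
#2 <3,0,0>
#3 <4,0,0>
PS:3↔1 J2 <4,0,1>
P:0↔3 J1 <4,1,1>
#4 <5,1,1>
PS:1↔2 J2 <5,1,2>
PS:1↔0 J2 <5,1,3>
#5 <6,1,3>
P:5↔4 J1 <6,2,3>
#6 <7,2,3>
P:4↔2 J1 <7,3,3>
#7 <8,3,3>
R:6↔5 J1 <8,4,3>
PS:1↔7 J2 <8,4,4>
#8 <9,4,4>
P:8↔5 J1 <9,5,4>
#9 <10,5,4>
P:9↔2 J1 <10,6,4>
P:4↔9 J1 <10,7,4>
P:7↔8 J1 <10,8,4>
3×9 − 2×8 − 1×4 = 7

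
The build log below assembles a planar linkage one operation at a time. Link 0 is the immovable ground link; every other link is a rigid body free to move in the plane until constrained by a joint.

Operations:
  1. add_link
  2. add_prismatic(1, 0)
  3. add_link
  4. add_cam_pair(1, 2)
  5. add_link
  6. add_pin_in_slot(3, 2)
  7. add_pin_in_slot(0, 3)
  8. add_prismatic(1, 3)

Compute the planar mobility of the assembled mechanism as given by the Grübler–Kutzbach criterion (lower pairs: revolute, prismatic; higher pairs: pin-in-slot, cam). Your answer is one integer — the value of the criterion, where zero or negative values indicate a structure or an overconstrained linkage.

M = 2

ground; <1,0,0>
#1 <2,0,0>
P:1↔0 J1 <2,1,0>
#2 <3,1,0>
C:1↔2 J2 <3,1,1>
#3 <4,1,1>
PS:3↔2 J2 <4,1,2>
PS:0↔3 J2 <4,1,3>
P:1↔3 J1 <4,2,3>
3×3 − 2×2 − 1×3 = 2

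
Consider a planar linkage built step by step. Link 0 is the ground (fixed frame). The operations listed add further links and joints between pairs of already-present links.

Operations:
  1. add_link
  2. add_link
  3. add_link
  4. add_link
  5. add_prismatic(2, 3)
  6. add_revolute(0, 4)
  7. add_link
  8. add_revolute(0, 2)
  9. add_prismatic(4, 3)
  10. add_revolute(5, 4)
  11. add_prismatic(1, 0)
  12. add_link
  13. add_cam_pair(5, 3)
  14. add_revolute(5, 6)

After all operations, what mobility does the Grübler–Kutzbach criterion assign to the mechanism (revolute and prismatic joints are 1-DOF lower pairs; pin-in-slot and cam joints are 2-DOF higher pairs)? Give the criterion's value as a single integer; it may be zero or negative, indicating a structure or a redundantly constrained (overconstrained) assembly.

L=1 J1=0 J2=0
add link → L=2 J1=0 J2=0
add link → L=3 J1=0 J2=0
add link → L=4 J1=0 J2=0
add link → L=5 J1=0 J2=0
P@2,3 dof=1 J1 → L=5 J1=1 J2=0
R@0,4 dof=1 J1 → L=5 J1=2 J2=0
add link → L=6 J1=2 J2=0
R@0,2 dof=1 J1 → L=6 J1=3 J2=0
P@4,3 dof=1 J1 → L=6 J1=4 J2=0
R@5,4 dof=1 J1 → L=6 J1=5 J2=0
P@1,0 dof=1 J1 → L=6 J1=6 J2=0
add link → L=7 J1=6 J2=0
C@5,3 dof=2 J2 → L=7 J1=6 J2=1
R@5,6 dof=1 J1 → L=7 J1=7 J2=1
M=3(L−1)−2J1−J2=3·6−2·7−1=3

M = 3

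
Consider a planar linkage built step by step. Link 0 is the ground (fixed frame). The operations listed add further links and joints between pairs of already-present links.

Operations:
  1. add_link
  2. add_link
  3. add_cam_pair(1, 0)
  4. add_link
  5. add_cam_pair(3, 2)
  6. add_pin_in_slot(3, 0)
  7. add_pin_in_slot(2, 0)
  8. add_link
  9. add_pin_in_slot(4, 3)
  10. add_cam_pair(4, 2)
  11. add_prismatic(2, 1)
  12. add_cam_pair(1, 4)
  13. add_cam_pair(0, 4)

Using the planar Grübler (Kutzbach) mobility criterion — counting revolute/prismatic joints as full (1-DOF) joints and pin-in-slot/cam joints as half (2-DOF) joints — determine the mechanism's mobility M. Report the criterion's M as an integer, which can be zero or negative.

ground; <1,0,0>
#1 <2,0,0>
#2 <3,0,0>
C:1↔0 J2 <3,0,1>
#3 <4,0,1>
C:3↔2 J2 <4,0,2>
PS:3↔0 J2 <4,0,3>
PS:2↔0 J2 <4,0,4>
#4 <5,0,4>
PS:4↔3 J2 <5,0,5>
C:4↔2 J2 <5,0,6>
P:2↔1 J1 <5,1,6>
C:1↔4 J2 <5,1,7>
C:0↔4 J2 <5,1,8>
3×4 − 2×1 − 1×8 = 2

M = 2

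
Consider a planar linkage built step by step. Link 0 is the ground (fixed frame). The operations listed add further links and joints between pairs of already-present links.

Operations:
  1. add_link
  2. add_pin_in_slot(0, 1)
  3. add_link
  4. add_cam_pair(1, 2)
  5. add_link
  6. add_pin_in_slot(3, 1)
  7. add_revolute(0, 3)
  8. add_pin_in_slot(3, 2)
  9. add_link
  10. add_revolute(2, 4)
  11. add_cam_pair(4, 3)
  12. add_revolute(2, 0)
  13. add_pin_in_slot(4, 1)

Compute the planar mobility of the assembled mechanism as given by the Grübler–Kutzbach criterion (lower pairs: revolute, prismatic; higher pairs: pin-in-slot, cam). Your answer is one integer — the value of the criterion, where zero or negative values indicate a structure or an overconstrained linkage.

[1;0;0] (link 0 is ground)
L+ [2;0;0]
PS(0,1)∈J2 [2;0;1]
L+ [3;0;1]
C(1,2)∈J2 [3;0;2]
L+ [4;0;2]
PS(3,1)∈J2 [4;0;3]
R(0,3)∈J1 [4;1;3]
PS(3,2)∈J2 [4;1;4]
L+ [5;1;4]
R(2,4)∈J1 [5;2;4]
C(4,3)∈J2 [5;2;5]
R(2,0)∈J1 [5;3;5]
PS(4,1)∈J2 [5;3;6]
mobility = 12 − 6 − 6 = 0

M = 0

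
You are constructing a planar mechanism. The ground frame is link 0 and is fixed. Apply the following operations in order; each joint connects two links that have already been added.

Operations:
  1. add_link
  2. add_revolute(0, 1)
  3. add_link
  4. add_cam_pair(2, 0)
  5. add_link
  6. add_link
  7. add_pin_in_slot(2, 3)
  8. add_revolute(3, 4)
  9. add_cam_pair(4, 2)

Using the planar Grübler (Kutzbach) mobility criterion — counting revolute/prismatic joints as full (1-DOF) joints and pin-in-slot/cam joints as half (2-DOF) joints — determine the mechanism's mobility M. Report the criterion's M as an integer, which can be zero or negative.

L=1 J1=0 J2=0
add link → L=2 J1=0 J2=0
R@0,1 dof=1 J1 → L=2 J1=1 J2=0
add link → L=3 J1=1 J2=0
C@2,0 dof=2 J2 → L=3 J1=1 J2=1
add link → L=4 J1=1 J2=1
add link → L=5 J1=1 J2=1
PS@2,3 dof=2 J2 → L=5 J1=1 J2=2
R@3,4 dof=1 J1 → L=5 J1=2 J2=2
C@4,2 dof=2 J2 → L=5 J1=2 J2=3
M=3(L−1)−2J1−J2=3·4−2·2−3=5

M = 5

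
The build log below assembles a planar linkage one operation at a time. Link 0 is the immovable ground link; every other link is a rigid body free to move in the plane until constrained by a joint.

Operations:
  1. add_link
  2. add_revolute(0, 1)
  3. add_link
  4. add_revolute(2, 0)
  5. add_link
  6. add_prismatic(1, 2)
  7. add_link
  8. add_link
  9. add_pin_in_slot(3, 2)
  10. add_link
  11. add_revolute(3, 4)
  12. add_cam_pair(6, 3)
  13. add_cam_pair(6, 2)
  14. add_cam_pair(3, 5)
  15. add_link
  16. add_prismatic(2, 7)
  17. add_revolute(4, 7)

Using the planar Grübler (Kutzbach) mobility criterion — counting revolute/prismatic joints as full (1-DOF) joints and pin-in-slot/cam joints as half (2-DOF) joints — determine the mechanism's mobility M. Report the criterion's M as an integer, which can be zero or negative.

(L,J1,J2)=(1,0,0); link0 fixed
link1: (2,0,0)
R 0-1 [J1]: (2,1,0)
link2: (3,1,0)
R 2-0 [J1]: (3,2,0)
link3: (4,2,0)
P 1-2 [J1]: (4,3,0)
link4: (5,3,0)
link5: (6,3,0)
PS 3-2 [J2]: (6,3,1)
link6: (7,3,1)
R 3-4 [J1]: (7,4,1)
C 6-3 [J2]: (7,4,2)
C 6-2 [J2]: (7,4,3)
C 3-5 [J2]: (7,4,4)
link7: (8,4,4)
P 2-7 [J1]: (8,5,4)
R 4-7 [J1]: (8,6,4)
Grübler: 3·7 − 2·6 − 4 = 5

M = 5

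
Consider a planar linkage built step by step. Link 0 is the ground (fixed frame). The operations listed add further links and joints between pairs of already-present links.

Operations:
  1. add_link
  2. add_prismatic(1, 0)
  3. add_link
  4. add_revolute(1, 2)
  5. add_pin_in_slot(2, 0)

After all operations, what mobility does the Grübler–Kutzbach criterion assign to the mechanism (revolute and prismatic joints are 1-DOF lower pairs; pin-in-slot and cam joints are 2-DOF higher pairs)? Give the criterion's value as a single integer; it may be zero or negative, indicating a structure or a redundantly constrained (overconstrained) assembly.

M = 1

(L,J1,J2)=(1,0,0); link0 fixed
link1: (2,0,0)
P 1-0 [J1]: (2,1,0)
link2: (3,1,0)
R 1-2 [J1]: (3,2,0)
PS 2-0 [J2]: (3,2,1)
Grübler: 3·2 − 2·2 − 1 = 1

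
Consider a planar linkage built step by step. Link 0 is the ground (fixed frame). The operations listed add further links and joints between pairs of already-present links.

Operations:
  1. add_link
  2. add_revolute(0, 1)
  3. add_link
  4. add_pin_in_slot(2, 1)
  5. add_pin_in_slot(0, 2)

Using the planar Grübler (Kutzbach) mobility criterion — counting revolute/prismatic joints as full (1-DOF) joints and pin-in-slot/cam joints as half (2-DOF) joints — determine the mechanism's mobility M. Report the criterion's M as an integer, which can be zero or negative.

M = 2

ground; <1,0,0>
#1 <2,0,0>
R:0↔1 J1 <2,1,0>
#2 <3,1,0>
PS:2↔1 J2 <3,1,1>
PS:0↔2 J2 <3,1,2>
3×2 − 2×1 − 1×2 = 2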